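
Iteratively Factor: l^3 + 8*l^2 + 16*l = (l + 4)*(l^2 + 4*l) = l*(l + 4)*(l + 4)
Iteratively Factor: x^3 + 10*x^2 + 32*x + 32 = (x + 2)*(x^2 + 8*x + 16) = (x + 2)*(x + 4)*(x + 4)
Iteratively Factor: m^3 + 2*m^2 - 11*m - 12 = (m - 3)*(m^2 + 5*m + 4) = (m - 3)*(m + 1)*(m + 4)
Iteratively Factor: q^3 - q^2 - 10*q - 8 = (q - 4)*(q^2 + 3*q + 2) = (q - 4)*(q + 1)*(q + 2)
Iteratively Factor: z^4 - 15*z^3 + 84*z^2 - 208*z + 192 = (z - 3)*(z^3 - 12*z^2 + 48*z - 64) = (z - 4)*(z - 3)*(z^2 - 8*z + 16) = (z - 4)^2*(z - 3)*(z - 4)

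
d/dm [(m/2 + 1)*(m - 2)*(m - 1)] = 3*m^2/2 - m - 2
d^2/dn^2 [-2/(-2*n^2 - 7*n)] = 4*(-2*n*(2*n + 7) + (4*n + 7)^2)/(n^3*(2*n + 7)^3)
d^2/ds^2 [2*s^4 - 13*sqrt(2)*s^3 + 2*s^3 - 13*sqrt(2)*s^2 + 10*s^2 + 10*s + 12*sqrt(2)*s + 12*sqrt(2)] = 24*s^2 - 78*sqrt(2)*s + 12*s - 26*sqrt(2) + 20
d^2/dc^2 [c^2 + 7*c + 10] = 2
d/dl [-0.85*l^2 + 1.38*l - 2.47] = 1.38 - 1.7*l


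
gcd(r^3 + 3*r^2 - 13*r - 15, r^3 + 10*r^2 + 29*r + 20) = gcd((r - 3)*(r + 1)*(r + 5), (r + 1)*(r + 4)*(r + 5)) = r^2 + 6*r + 5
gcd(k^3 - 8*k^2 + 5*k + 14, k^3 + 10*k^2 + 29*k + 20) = k + 1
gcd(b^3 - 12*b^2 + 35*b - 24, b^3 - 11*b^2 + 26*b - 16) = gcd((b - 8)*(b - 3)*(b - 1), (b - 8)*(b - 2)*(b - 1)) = b^2 - 9*b + 8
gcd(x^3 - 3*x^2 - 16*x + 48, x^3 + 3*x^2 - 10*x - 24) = x^2 + x - 12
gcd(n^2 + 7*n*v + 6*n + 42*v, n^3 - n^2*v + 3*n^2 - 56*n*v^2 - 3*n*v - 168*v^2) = n + 7*v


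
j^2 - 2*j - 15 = (j - 5)*(j + 3)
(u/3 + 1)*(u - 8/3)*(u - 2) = u^3/3 - 5*u^2/9 - 26*u/9 + 16/3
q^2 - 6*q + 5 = (q - 5)*(q - 1)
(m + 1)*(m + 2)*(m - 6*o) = m^3 - 6*m^2*o + 3*m^2 - 18*m*o + 2*m - 12*o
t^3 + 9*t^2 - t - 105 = (t - 3)*(t + 5)*(t + 7)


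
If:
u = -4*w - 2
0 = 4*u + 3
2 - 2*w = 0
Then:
No Solution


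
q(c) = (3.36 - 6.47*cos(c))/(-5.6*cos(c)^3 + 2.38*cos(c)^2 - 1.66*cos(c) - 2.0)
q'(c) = (3.36 - 6.47*cos(c))*(-16.8*sin(c)*cos(c)^2 + 4.76*sin(c)*cos(c) - 1.66*sin(c))/(-5.6*cos(c)^3 + 2.38*cos(c)^2 - 1.66*cos(c) - 2.0)^2 + 6.47*sin(c)/(-5.6*cos(c)^3 + 2.38*cos(c)^2 - 1.66*cos(c) - 2.0)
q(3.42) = 1.41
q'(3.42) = 0.99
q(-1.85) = -4.13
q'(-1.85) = 18.56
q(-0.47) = 0.43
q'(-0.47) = 0.15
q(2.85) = 1.43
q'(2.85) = -1.05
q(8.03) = -2.80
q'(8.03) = -9.12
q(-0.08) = 0.45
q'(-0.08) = 0.00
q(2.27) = 4.86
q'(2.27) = -24.90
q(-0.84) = 0.26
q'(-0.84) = 0.99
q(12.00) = 0.41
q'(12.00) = 0.26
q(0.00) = 0.45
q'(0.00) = 0.00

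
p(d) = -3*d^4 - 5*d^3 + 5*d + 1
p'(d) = -12*d^3 - 15*d^2 + 5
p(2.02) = -80.06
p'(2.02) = -155.11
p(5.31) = -3106.12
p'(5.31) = -2214.60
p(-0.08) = 0.60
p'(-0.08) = 4.91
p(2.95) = -339.81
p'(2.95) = -433.61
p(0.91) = -0.28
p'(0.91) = -16.46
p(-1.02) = -2.04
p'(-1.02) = 2.13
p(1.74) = -44.14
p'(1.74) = -103.63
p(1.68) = -38.21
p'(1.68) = -94.24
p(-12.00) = -53627.00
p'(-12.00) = 18581.00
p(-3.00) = -122.00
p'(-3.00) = 194.00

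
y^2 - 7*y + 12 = (y - 4)*(y - 3)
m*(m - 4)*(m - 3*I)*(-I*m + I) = -I*m^4 - 3*m^3 + 5*I*m^3 + 15*m^2 - 4*I*m^2 - 12*m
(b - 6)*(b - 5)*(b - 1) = b^3 - 12*b^2 + 41*b - 30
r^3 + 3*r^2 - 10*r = r*(r - 2)*(r + 5)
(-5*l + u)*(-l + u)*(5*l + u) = 25*l^3 - 25*l^2*u - l*u^2 + u^3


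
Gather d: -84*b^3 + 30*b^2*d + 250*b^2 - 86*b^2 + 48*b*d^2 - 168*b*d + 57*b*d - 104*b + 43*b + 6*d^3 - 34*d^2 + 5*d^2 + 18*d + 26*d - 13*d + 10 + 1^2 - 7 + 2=-84*b^3 + 164*b^2 - 61*b + 6*d^3 + d^2*(48*b - 29) + d*(30*b^2 - 111*b + 31) + 6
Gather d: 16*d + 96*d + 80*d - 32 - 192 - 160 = 192*d - 384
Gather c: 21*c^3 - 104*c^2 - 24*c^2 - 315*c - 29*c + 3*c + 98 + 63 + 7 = 21*c^3 - 128*c^2 - 341*c + 168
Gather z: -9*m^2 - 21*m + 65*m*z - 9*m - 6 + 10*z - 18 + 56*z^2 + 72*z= -9*m^2 - 30*m + 56*z^2 + z*(65*m + 82) - 24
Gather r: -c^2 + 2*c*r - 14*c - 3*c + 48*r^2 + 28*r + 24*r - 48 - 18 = -c^2 - 17*c + 48*r^2 + r*(2*c + 52) - 66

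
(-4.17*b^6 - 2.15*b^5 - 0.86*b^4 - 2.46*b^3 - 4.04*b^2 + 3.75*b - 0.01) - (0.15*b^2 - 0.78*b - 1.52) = -4.17*b^6 - 2.15*b^5 - 0.86*b^4 - 2.46*b^3 - 4.19*b^2 + 4.53*b + 1.51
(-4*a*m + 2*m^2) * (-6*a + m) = 24*a^2*m - 16*a*m^2 + 2*m^3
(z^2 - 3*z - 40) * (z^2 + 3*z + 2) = z^4 - 47*z^2 - 126*z - 80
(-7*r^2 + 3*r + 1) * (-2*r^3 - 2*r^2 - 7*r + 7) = 14*r^5 + 8*r^4 + 41*r^3 - 72*r^2 + 14*r + 7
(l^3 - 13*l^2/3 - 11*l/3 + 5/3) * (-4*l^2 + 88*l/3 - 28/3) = -4*l^5 + 140*l^4/3 - 1096*l^3/9 - 664*l^2/9 + 748*l/9 - 140/9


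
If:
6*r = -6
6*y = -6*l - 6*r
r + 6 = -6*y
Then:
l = 11/6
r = -1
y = -5/6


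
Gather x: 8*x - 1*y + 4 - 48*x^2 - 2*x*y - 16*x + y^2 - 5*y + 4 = -48*x^2 + x*(-2*y - 8) + y^2 - 6*y + 8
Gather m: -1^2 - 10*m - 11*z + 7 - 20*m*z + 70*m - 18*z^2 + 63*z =m*(60 - 20*z) - 18*z^2 + 52*z + 6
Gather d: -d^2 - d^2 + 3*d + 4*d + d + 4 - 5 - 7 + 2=-2*d^2 + 8*d - 6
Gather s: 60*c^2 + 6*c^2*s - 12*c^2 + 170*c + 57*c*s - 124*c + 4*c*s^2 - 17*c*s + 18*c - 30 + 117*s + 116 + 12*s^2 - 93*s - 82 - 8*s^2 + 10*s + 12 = 48*c^2 + 64*c + s^2*(4*c + 4) + s*(6*c^2 + 40*c + 34) + 16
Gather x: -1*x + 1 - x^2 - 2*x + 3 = -x^2 - 3*x + 4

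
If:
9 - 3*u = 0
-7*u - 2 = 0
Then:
No Solution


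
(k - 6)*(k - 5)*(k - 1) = k^3 - 12*k^2 + 41*k - 30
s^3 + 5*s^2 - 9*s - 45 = (s - 3)*(s + 3)*(s + 5)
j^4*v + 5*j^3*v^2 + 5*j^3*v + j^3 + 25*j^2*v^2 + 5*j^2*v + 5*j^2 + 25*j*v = j*(j + 5)*(j + 5*v)*(j*v + 1)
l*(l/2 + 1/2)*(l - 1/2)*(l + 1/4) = l^4/2 + 3*l^3/8 - 3*l^2/16 - l/16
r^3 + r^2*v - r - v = (r - 1)*(r + 1)*(r + v)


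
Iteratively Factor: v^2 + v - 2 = (v + 2)*(v - 1)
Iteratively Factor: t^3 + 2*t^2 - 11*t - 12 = (t + 1)*(t^2 + t - 12) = (t + 1)*(t + 4)*(t - 3)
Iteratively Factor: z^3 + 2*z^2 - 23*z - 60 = (z + 4)*(z^2 - 2*z - 15) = (z + 3)*(z + 4)*(z - 5)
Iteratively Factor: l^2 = (l)*(l)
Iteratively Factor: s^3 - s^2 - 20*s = (s + 4)*(s^2 - 5*s) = s*(s + 4)*(s - 5)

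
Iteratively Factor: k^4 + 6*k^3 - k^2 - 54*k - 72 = (k + 3)*(k^3 + 3*k^2 - 10*k - 24) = (k + 2)*(k + 3)*(k^2 + k - 12) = (k + 2)*(k + 3)*(k + 4)*(k - 3)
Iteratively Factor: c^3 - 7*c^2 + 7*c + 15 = (c - 5)*(c^2 - 2*c - 3) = (c - 5)*(c + 1)*(c - 3)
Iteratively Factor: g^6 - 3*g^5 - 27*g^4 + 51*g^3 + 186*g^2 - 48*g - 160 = (g + 2)*(g^5 - 5*g^4 - 17*g^3 + 85*g^2 + 16*g - 80) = (g - 4)*(g + 2)*(g^4 - g^3 - 21*g^2 + g + 20) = (g - 4)*(g - 1)*(g + 2)*(g^3 - 21*g - 20) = (g - 5)*(g - 4)*(g - 1)*(g + 2)*(g^2 + 5*g + 4) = (g - 5)*(g - 4)*(g - 1)*(g + 2)*(g + 4)*(g + 1)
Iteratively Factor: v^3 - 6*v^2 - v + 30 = (v + 2)*(v^2 - 8*v + 15) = (v - 3)*(v + 2)*(v - 5)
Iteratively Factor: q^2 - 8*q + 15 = (q - 3)*(q - 5)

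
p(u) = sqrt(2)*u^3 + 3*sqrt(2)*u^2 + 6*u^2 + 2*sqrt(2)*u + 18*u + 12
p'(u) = 3*sqrt(2)*u^2 + 6*sqrt(2)*u + 12*u + 2*sqrt(2) + 18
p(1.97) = 103.59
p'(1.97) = 77.65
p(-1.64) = -0.85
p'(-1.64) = -1.36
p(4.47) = 436.07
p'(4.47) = 197.17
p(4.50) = 442.01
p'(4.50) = 198.93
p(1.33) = 61.15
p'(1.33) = 55.58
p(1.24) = 56.27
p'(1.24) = 52.75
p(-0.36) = 5.76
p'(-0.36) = 14.00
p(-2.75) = 2.77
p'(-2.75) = -3.42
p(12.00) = 4180.64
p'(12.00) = 877.59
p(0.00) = 12.00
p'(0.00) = 20.83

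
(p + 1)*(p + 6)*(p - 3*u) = p^3 - 3*p^2*u + 7*p^2 - 21*p*u + 6*p - 18*u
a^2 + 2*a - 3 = (a - 1)*(a + 3)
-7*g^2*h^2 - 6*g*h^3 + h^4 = h^2*(-7*g + h)*(g + h)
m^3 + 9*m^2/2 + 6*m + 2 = (m + 1/2)*(m + 2)^2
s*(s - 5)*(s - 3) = s^3 - 8*s^2 + 15*s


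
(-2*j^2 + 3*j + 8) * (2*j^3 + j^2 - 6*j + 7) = -4*j^5 + 4*j^4 + 31*j^3 - 24*j^2 - 27*j + 56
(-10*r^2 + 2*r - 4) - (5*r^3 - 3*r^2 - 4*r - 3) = -5*r^3 - 7*r^2 + 6*r - 1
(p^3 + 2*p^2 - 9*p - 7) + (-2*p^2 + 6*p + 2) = p^3 - 3*p - 5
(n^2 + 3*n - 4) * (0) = 0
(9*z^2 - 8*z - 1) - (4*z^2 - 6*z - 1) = 5*z^2 - 2*z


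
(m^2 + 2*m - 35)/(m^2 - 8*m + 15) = (m + 7)/(m - 3)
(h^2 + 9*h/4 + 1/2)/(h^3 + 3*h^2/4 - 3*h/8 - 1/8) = 2*(h + 2)/(2*h^2 + h - 1)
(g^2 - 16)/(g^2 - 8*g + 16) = (g + 4)/(g - 4)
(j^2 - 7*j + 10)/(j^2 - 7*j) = (j^2 - 7*j + 10)/(j*(j - 7))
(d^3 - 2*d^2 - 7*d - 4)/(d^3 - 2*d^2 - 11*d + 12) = (d^2 + 2*d + 1)/(d^2 + 2*d - 3)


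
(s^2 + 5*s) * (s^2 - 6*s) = s^4 - s^3 - 30*s^2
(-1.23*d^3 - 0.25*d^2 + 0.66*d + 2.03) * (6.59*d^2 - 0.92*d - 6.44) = -8.1057*d^5 - 0.5159*d^4 + 12.5006*d^3 + 14.3805*d^2 - 6.118*d - 13.0732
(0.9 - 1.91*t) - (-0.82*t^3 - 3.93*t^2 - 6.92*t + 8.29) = 0.82*t^3 + 3.93*t^2 + 5.01*t - 7.39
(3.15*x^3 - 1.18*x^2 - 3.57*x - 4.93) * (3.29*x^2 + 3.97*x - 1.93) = 10.3635*x^5 + 8.6233*x^4 - 22.5094*x^3 - 28.1152*x^2 - 12.682*x + 9.5149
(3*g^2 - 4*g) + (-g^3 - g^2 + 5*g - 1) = -g^3 + 2*g^2 + g - 1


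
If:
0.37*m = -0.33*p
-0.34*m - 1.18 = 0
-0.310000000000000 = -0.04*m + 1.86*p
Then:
No Solution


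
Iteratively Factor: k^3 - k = (k)*(k^2 - 1) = k*(k + 1)*(k - 1)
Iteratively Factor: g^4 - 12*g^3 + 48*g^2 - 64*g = (g - 4)*(g^3 - 8*g^2 + 16*g) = g*(g - 4)*(g^2 - 8*g + 16) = g*(g - 4)^2*(g - 4)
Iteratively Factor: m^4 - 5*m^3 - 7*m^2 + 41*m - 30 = (m - 5)*(m^3 - 7*m + 6) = (m - 5)*(m + 3)*(m^2 - 3*m + 2) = (m - 5)*(m - 1)*(m + 3)*(m - 2)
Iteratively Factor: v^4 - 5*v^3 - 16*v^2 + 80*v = (v + 4)*(v^3 - 9*v^2 + 20*v) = (v - 4)*(v + 4)*(v^2 - 5*v) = v*(v - 4)*(v + 4)*(v - 5)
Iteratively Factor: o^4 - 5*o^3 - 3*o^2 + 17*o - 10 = (o - 1)*(o^3 - 4*o^2 - 7*o + 10) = (o - 1)^2*(o^2 - 3*o - 10) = (o - 5)*(o - 1)^2*(o + 2)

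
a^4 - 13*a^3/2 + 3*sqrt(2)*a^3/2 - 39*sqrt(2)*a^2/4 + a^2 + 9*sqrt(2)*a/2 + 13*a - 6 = (a - 6)*(a - 1/2)*(a - sqrt(2)/2)*(a + 2*sqrt(2))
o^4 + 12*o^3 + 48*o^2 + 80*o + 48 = (o + 2)^3*(o + 6)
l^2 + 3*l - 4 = (l - 1)*(l + 4)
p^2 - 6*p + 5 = (p - 5)*(p - 1)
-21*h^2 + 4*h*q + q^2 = (-3*h + q)*(7*h + q)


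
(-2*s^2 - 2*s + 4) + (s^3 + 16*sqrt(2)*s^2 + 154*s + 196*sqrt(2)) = s^3 - 2*s^2 + 16*sqrt(2)*s^2 + 152*s + 4 + 196*sqrt(2)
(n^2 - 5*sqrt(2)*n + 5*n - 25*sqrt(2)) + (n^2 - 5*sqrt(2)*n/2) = 2*n^2 - 15*sqrt(2)*n/2 + 5*n - 25*sqrt(2)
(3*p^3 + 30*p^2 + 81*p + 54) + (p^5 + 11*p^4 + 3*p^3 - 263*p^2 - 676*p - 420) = p^5 + 11*p^4 + 6*p^3 - 233*p^2 - 595*p - 366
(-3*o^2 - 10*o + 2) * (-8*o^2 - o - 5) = 24*o^4 + 83*o^3 + 9*o^2 + 48*o - 10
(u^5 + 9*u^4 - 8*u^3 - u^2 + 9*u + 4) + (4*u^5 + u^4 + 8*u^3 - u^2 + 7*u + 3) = 5*u^5 + 10*u^4 - 2*u^2 + 16*u + 7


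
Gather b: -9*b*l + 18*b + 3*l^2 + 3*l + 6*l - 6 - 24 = b*(18 - 9*l) + 3*l^2 + 9*l - 30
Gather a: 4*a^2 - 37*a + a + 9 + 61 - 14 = 4*a^2 - 36*a + 56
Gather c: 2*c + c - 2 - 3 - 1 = 3*c - 6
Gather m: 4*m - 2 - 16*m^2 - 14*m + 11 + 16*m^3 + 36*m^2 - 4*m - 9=16*m^3 + 20*m^2 - 14*m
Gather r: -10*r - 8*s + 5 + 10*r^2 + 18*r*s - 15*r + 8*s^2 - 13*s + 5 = 10*r^2 + r*(18*s - 25) + 8*s^2 - 21*s + 10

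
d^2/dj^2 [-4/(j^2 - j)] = 8*(j*(j - 1) - (2*j - 1)^2)/(j^3*(j - 1)^3)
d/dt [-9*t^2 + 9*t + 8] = 9 - 18*t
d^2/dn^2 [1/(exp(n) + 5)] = (exp(n) - 5)*exp(n)/(exp(n) + 5)^3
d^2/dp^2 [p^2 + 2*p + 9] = 2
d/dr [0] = 0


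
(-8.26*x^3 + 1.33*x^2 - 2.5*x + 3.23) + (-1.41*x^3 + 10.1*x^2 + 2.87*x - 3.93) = -9.67*x^3 + 11.43*x^2 + 0.37*x - 0.7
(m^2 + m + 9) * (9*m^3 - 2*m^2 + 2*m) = 9*m^5 + 7*m^4 + 81*m^3 - 16*m^2 + 18*m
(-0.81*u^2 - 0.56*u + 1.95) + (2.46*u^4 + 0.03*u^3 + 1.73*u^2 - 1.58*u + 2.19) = 2.46*u^4 + 0.03*u^3 + 0.92*u^2 - 2.14*u + 4.14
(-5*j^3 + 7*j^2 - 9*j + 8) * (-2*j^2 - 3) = 10*j^5 - 14*j^4 + 33*j^3 - 37*j^2 + 27*j - 24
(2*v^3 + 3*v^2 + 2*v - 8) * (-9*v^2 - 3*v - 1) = -18*v^5 - 33*v^4 - 29*v^3 + 63*v^2 + 22*v + 8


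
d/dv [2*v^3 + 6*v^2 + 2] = 6*v*(v + 2)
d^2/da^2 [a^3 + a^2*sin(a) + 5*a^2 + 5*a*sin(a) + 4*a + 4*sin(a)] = -a^2*sin(a) - 5*a*sin(a) + 4*a*cos(a) + 6*a - 2*sin(a) + 10*cos(a) + 10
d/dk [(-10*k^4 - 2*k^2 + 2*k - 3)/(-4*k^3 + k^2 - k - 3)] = (40*k^6 - 20*k^5 + 22*k^4 + 136*k^3 - 36*k^2 + 18*k - 9)/(16*k^6 - 8*k^5 + 9*k^4 + 22*k^3 - 5*k^2 + 6*k + 9)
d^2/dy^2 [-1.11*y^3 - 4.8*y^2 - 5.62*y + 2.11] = -6.66*y - 9.6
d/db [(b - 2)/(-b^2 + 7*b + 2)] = (-b^2 + 7*b + (b - 2)*(2*b - 7) + 2)/(-b^2 + 7*b + 2)^2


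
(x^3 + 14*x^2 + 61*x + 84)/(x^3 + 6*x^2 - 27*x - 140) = (x + 3)/(x - 5)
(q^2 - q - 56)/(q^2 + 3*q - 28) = (q - 8)/(q - 4)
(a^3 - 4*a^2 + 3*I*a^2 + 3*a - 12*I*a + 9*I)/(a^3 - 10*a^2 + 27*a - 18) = (a + 3*I)/(a - 6)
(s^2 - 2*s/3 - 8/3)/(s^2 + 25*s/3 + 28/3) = (s - 2)/(s + 7)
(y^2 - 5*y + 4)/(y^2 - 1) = (y - 4)/(y + 1)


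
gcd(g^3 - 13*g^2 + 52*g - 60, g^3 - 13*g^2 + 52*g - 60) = g^3 - 13*g^2 + 52*g - 60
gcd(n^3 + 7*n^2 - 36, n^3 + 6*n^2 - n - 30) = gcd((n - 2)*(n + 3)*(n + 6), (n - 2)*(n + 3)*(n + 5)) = n^2 + n - 6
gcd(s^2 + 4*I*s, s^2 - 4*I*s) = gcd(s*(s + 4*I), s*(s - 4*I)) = s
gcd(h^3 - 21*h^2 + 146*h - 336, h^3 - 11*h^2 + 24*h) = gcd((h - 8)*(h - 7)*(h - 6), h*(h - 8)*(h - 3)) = h - 8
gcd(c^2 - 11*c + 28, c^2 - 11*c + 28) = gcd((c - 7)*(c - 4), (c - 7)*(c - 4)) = c^2 - 11*c + 28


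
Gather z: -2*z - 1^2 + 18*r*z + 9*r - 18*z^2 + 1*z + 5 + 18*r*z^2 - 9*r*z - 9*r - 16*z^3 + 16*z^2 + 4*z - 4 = -16*z^3 + z^2*(18*r - 2) + z*(9*r + 3)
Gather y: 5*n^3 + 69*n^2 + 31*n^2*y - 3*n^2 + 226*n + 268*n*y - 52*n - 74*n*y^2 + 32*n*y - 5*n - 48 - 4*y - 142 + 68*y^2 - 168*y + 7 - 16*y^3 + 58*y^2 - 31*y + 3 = 5*n^3 + 66*n^2 + 169*n - 16*y^3 + y^2*(126 - 74*n) + y*(31*n^2 + 300*n - 203) - 180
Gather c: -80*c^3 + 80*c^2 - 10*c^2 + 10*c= -80*c^3 + 70*c^2 + 10*c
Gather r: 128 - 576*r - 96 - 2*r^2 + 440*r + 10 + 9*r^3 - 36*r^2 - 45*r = 9*r^3 - 38*r^2 - 181*r + 42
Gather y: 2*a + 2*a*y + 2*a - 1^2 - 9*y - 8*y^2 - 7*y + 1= 4*a - 8*y^2 + y*(2*a - 16)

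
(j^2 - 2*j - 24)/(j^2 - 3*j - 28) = (j - 6)/(j - 7)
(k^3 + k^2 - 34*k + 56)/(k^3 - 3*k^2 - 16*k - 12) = (-k^3 - k^2 + 34*k - 56)/(-k^3 + 3*k^2 + 16*k + 12)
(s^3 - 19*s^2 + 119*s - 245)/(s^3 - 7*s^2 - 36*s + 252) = (s^2 - 12*s + 35)/(s^2 - 36)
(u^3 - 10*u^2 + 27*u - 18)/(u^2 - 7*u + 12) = (u^2 - 7*u + 6)/(u - 4)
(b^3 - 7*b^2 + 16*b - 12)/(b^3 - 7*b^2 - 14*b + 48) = (b^2 - 5*b + 6)/(b^2 - 5*b - 24)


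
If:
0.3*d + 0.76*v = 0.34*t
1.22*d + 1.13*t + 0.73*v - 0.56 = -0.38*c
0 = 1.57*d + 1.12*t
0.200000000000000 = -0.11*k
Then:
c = 1.47368421052632 - 2.85850951821955*v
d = -0.97861577374109*v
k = -1.82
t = 1.37180961140492*v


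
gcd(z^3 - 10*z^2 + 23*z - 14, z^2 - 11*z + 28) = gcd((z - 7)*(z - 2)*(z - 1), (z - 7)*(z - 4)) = z - 7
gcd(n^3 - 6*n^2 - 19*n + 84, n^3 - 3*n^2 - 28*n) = n^2 - 3*n - 28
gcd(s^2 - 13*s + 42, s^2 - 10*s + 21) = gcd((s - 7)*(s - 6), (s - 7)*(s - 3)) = s - 7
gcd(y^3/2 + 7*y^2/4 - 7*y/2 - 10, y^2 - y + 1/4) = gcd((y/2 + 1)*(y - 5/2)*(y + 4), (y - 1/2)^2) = 1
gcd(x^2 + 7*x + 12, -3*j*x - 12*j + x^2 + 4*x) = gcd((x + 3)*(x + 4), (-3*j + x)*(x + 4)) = x + 4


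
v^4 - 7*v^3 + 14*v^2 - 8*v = v*(v - 4)*(v - 2)*(v - 1)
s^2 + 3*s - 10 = (s - 2)*(s + 5)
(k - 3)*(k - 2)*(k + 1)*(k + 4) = k^4 - 15*k^2 + 10*k + 24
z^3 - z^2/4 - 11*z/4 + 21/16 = (z - 3/2)*(z - 1/2)*(z + 7/4)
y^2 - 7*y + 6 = (y - 6)*(y - 1)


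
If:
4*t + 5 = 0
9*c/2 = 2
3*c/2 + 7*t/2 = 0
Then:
No Solution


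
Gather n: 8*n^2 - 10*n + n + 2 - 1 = 8*n^2 - 9*n + 1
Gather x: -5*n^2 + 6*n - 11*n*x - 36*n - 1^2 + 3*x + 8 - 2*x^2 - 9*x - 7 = -5*n^2 - 30*n - 2*x^2 + x*(-11*n - 6)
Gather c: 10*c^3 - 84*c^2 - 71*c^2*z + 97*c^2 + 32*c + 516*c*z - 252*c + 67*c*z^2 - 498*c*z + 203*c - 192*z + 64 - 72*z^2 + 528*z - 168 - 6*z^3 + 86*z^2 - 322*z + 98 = 10*c^3 + c^2*(13 - 71*z) + c*(67*z^2 + 18*z - 17) - 6*z^3 + 14*z^2 + 14*z - 6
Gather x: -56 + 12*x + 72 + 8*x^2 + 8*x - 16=8*x^2 + 20*x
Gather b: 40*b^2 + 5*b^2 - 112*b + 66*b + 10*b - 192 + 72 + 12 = 45*b^2 - 36*b - 108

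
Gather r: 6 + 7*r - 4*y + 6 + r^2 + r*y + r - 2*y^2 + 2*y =r^2 + r*(y + 8) - 2*y^2 - 2*y + 12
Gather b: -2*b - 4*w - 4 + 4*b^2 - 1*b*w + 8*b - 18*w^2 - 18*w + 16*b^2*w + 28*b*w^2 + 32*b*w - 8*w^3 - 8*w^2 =b^2*(16*w + 4) + b*(28*w^2 + 31*w + 6) - 8*w^3 - 26*w^2 - 22*w - 4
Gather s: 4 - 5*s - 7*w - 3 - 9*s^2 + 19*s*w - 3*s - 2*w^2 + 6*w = -9*s^2 + s*(19*w - 8) - 2*w^2 - w + 1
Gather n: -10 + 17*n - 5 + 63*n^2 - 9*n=63*n^2 + 8*n - 15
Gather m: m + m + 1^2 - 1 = 2*m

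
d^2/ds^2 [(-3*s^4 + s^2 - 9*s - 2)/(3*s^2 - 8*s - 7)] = 2*(-27*s^6 + 216*s^5 - 387*s^4 - 1401*s^3 - 873*s^2 - 423*s + 383)/(27*s^6 - 216*s^5 + 387*s^4 + 496*s^3 - 903*s^2 - 1176*s - 343)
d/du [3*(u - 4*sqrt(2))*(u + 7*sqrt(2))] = 6*u + 9*sqrt(2)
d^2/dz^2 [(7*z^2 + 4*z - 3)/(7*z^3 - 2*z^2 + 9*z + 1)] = 2*(343*z^6 + 588*z^5 - 2373*z^4 - 117*z^3 - 729*z^2 + 249*z - 278)/(343*z^9 - 294*z^8 + 1407*z^7 - 617*z^6 + 1725*z^5 - 96*z^4 + 642*z^3 + 237*z^2 + 27*z + 1)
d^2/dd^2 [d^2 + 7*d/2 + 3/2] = 2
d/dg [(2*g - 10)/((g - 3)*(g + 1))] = 2*(-g^2 + 10*g - 13)/(g^4 - 4*g^3 - 2*g^2 + 12*g + 9)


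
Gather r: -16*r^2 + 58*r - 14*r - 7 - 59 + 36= -16*r^2 + 44*r - 30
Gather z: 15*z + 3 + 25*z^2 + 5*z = 25*z^2 + 20*z + 3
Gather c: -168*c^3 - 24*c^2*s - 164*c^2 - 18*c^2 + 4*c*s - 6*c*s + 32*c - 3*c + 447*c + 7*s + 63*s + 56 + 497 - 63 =-168*c^3 + c^2*(-24*s - 182) + c*(476 - 2*s) + 70*s + 490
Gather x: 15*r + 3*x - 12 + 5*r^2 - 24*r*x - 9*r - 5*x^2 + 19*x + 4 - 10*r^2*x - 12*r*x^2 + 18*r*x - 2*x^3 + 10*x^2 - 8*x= 5*r^2 + 6*r - 2*x^3 + x^2*(5 - 12*r) + x*(-10*r^2 - 6*r + 14) - 8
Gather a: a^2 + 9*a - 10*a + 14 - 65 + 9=a^2 - a - 42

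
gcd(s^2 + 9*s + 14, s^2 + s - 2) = s + 2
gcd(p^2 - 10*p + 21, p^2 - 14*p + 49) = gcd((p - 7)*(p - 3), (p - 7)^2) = p - 7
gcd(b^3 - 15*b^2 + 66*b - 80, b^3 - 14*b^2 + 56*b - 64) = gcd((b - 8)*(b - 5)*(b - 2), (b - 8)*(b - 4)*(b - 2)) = b^2 - 10*b + 16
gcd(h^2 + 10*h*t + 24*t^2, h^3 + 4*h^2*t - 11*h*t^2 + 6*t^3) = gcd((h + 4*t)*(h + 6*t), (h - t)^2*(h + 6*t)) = h + 6*t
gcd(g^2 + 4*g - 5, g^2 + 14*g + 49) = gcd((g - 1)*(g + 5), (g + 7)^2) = 1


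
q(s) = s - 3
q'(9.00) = 1.00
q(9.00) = 6.00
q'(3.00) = 1.00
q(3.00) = 0.00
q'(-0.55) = 1.00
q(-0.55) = -3.55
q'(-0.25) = 1.00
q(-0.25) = -3.25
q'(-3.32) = 1.00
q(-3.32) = -6.32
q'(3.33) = 1.00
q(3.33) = 0.33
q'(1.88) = 1.00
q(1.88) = -1.12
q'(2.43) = 1.00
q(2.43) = -0.57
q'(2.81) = 1.00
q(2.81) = -0.19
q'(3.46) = 1.00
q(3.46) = 0.46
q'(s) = 1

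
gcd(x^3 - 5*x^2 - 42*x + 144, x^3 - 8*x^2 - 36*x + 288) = x^2 - 2*x - 48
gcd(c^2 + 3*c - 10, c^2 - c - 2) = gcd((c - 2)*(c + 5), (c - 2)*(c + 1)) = c - 2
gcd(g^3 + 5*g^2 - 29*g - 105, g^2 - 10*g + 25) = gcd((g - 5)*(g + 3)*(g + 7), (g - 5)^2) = g - 5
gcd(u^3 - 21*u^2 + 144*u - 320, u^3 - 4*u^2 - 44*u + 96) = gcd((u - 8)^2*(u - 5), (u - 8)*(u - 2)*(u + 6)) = u - 8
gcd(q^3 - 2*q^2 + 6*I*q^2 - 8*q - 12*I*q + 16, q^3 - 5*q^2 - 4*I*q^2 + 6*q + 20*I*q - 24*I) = q - 2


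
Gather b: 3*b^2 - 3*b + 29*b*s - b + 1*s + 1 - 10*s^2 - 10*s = 3*b^2 + b*(29*s - 4) - 10*s^2 - 9*s + 1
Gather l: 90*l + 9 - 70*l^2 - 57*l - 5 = -70*l^2 + 33*l + 4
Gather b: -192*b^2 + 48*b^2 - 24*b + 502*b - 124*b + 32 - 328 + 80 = -144*b^2 + 354*b - 216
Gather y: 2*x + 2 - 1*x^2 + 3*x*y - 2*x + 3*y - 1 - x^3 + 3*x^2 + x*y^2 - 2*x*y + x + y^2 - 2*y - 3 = -x^3 + 2*x^2 + x + y^2*(x + 1) + y*(x + 1) - 2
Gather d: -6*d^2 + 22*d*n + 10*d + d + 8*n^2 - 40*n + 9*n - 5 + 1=-6*d^2 + d*(22*n + 11) + 8*n^2 - 31*n - 4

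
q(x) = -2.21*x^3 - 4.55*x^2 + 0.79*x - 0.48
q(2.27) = -47.98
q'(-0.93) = 3.52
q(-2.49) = 3.46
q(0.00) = -0.48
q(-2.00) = -2.58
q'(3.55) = -115.07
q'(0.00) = 0.79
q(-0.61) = -2.15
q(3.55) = -153.89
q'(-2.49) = -17.66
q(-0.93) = -3.37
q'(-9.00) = -454.34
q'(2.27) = -54.03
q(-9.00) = 1234.95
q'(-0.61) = 3.87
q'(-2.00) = -7.53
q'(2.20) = -51.32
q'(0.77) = -10.15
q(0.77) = -3.58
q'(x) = -6.63*x^2 - 9.1*x + 0.79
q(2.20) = -44.30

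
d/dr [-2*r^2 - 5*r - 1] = -4*r - 5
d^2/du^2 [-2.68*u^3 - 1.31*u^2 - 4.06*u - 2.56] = -16.08*u - 2.62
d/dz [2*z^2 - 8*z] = 4*z - 8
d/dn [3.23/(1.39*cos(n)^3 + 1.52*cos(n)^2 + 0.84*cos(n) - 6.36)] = (13.4691*cos(n)^2 + 9.8192*cos(n) + 2.7132)*sin(n)/(1.39*cos(n)^3 + 1.52*cos(n)^2 + 0.84*cos(n) - 6.36)^2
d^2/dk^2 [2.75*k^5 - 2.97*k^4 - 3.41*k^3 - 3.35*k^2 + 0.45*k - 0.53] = 55.0*k^3 - 35.64*k^2 - 20.46*k - 6.7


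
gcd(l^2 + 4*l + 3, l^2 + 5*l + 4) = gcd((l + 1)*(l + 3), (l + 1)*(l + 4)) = l + 1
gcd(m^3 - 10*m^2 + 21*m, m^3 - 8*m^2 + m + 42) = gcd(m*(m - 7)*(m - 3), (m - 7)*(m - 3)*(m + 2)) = m^2 - 10*m + 21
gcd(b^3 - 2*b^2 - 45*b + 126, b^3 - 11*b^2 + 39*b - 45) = b - 3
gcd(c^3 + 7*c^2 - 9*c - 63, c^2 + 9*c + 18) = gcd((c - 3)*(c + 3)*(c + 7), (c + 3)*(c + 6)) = c + 3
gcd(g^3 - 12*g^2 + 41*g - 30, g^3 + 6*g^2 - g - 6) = g - 1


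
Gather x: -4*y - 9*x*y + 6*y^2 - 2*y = -9*x*y + 6*y^2 - 6*y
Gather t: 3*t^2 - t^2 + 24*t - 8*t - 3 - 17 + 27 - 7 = 2*t^2 + 16*t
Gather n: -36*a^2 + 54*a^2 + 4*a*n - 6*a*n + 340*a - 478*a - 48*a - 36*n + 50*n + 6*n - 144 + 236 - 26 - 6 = 18*a^2 - 186*a + n*(20 - 2*a) + 60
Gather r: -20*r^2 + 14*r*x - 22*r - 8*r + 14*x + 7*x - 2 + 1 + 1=-20*r^2 + r*(14*x - 30) + 21*x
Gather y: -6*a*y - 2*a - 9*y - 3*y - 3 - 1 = -2*a + y*(-6*a - 12) - 4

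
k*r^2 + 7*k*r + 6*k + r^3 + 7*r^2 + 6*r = (k + r)*(r + 1)*(r + 6)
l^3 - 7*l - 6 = (l - 3)*(l + 1)*(l + 2)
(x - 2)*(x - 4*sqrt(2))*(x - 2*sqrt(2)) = x^3 - 6*sqrt(2)*x^2 - 2*x^2 + 16*x + 12*sqrt(2)*x - 32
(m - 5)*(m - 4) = m^2 - 9*m + 20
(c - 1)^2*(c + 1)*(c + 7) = c^4 + 6*c^3 - 8*c^2 - 6*c + 7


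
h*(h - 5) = h^2 - 5*h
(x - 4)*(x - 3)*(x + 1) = x^3 - 6*x^2 + 5*x + 12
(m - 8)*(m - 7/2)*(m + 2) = m^3 - 19*m^2/2 + 5*m + 56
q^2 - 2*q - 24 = (q - 6)*(q + 4)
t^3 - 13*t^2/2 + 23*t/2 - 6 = (t - 4)*(t - 3/2)*(t - 1)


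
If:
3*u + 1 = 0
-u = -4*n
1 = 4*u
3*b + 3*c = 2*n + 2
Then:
No Solution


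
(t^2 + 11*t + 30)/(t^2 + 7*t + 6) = (t + 5)/(t + 1)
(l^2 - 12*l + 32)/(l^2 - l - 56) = (l - 4)/(l + 7)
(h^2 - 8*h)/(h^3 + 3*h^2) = (h - 8)/(h*(h + 3))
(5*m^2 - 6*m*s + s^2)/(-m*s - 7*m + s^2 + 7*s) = (-5*m + s)/(s + 7)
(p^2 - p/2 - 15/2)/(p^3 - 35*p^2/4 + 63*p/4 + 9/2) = 2*(2*p + 5)/(4*p^2 - 23*p - 6)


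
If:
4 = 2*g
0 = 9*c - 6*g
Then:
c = 4/3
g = 2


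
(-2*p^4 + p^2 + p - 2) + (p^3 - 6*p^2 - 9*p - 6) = -2*p^4 + p^3 - 5*p^2 - 8*p - 8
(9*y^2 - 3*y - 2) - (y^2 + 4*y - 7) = 8*y^2 - 7*y + 5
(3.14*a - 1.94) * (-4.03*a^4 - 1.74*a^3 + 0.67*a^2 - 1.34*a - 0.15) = -12.6542*a^5 + 2.3546*a^4 + 5.4794*a^3 - 5.5074*a^2 + 2.1286*a + 0.291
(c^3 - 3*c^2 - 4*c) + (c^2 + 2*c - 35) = c^3 - 2*c^2 - 2*c - 35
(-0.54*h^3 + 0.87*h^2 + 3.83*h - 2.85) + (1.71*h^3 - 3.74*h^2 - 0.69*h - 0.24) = 1.17*h^3 - 2.87*h^2 + 3.14*h - 3.09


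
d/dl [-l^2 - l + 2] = -2*l - 1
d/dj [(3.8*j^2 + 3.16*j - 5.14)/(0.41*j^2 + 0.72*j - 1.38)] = (1.4404*j^2 - 6.2732*j - 0.660000000000001)/(0.1681*j^4 + 0.5904*j^3 - 0.6132*j^2 - 1.9872*j + 1.9044)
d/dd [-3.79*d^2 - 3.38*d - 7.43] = -7.58*d - 3.38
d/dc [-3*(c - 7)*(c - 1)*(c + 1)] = -9*c^2 + 42*c + 3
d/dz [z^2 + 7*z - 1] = 2*z + 7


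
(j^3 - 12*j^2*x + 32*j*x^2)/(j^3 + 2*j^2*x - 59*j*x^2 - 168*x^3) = j*(j - 4*x)/(j^2 + 10*j*x + 21*x^2)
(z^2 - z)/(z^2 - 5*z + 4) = z/(z - 4)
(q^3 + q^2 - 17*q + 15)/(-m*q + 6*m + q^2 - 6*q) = (-q^3 - q^2 + 17*q - 15)/(m*q - 6*m - q^2 + 6*q)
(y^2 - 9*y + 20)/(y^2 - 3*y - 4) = (y - 5)/(y + 1)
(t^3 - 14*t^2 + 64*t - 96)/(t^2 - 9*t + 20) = (t^2 - 10*t + 24)/(t - 5)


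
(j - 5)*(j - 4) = j^2 - 9*j + 20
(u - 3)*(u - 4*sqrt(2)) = u^2 - 4*sqrt(2)*u - 3*u + 12*sqrt(2)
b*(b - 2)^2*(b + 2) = b^4 - 2*b^3 - 4*b^2 + 8*b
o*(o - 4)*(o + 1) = o^3 - 3*o^2 - 4*o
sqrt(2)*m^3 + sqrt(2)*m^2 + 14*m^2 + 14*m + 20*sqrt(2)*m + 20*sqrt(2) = (m + 2*sqrt(2))*(m + 5*sqrt(2))*(sqrt(2)*m + sqrt(2))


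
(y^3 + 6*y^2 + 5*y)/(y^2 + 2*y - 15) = y*(y + 1)/(y - 3)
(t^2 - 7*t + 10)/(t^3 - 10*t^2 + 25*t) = (t - 2)/(t*(t - 5))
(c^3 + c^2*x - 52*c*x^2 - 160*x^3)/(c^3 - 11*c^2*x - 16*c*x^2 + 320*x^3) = (-c - 4*x)/(-c + 8*x)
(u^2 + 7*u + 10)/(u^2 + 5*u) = (u + 2)/u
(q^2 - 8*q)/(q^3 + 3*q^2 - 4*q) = (q - 8)/(q^2 + 3*q - 4)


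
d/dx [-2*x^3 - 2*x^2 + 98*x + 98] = -6*x^2 - 4*x + 98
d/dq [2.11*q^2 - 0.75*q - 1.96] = 4.22*q - 0.75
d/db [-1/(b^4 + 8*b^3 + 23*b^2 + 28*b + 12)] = 2*(2*b^3 + 12*b^2 + 23*b + 14)/(b^4 + 8*b^3 + 23*b^2 + 28*b + 12)^2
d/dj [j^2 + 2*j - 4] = 2*j + 2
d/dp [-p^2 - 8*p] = -2*p - 8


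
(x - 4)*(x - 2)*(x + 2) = x^3 - 4*x^2 - 4*x + 16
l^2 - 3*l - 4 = (l - 4)*(l + 1)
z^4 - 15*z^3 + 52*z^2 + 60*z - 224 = (z - 8)*(z - 7)*(z - 2)*(z + 2)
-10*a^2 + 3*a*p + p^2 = (-2*a + p)*(5*a + p)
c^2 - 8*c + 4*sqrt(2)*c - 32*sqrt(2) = (c - 8)*(c + 4*sqrt(2))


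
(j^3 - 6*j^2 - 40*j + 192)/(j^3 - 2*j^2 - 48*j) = (j - 4)/j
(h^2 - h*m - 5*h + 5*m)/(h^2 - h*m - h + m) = (h - 5)/(h - 1)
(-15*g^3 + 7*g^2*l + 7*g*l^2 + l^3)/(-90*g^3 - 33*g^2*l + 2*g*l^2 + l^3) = (g - l)/(6*g - l)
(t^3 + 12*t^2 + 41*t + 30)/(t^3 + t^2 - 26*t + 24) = (t^2 + 6*t + 5)/(t^2 - 5*t + 4)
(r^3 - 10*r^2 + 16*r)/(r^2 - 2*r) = r - 8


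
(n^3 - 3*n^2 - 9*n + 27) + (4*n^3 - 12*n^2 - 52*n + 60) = 5*n^3 - 15*n^2 - 61*n + 87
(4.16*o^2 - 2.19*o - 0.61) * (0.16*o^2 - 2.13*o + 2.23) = 0.6656*o^4 - 9.2112*o^3 + 13.8439*o^2 - 3.5844*o - 1.3603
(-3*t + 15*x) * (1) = -3*t + 15*x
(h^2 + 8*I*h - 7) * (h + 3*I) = h^3 + 11*I*h^2 - 31*h - 21*I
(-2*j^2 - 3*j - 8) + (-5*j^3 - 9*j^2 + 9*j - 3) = -5*j^3 - 11*j^2 + 6*j - 11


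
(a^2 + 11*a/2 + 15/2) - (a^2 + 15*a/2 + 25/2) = -2*a - 5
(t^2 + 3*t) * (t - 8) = t^3 - 5*t^2 - 24*t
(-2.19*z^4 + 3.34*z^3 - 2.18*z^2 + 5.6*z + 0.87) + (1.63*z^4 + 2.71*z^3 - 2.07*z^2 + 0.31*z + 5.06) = -0.56*z^4 + 6.05*z^3 - 4.25*z^2 + 5.91*z + 5.93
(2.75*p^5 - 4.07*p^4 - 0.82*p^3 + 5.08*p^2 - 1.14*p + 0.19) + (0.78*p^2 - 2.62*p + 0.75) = 2.75*p^5 - 4.07*p^4 - 0.82*p^3 + 5.86*p^2 - 3.76*p + 0.94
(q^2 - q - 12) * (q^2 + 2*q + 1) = q^4 + q^3 - 13*q^2 - 25*q - 12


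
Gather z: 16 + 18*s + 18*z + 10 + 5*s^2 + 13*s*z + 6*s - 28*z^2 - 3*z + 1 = 5*s^2 + 24*s - 28*z^2 + z*(13*s + 15) + 27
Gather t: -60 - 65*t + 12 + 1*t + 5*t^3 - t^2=5*t^3 - t^2 - 64*t - 48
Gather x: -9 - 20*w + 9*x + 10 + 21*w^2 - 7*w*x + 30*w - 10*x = 21*w^2 + 10*w + x*(-7*w - 1) + 1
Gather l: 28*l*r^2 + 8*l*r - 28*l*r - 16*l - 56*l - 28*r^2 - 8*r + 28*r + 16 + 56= l*(28*r^2 - 20*r - 72) - 28*r^2 + 20*r + 72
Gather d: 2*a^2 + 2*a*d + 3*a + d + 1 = 2*a^2 + 3*a + d*(2*a + 1) + 1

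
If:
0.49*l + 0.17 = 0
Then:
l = -0.35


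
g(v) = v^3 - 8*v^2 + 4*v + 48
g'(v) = 3*v^2 - 16*v + 4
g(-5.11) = -314.77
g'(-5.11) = 164.10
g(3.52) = 6.57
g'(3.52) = -15.15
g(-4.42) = -212.32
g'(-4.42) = 133.33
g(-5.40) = -364.34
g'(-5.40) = 177.88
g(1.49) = 39.51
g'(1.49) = -13.18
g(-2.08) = -3.93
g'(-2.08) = 50.26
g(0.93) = 45.61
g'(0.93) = -8.29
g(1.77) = 35.56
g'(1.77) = -14.92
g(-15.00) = -5187.00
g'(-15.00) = 919.00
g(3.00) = 15.00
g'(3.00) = -17.00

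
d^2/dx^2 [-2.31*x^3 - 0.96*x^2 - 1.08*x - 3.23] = -13.86*x - 1.92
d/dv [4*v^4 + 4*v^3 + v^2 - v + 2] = 16*v^3 + 12*v^2 + 2*v - 1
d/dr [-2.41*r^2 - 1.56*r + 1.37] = -4.82*r - 1.56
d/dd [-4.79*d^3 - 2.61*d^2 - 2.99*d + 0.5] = -14.37*d^2 - 5.22*d - 2.99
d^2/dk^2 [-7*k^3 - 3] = -42*k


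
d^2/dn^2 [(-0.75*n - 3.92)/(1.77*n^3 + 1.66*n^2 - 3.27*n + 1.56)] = (-14.09805*n^5 - 160.593516*n^4 - 197.099154*n^3 + 96.170496*n^2 + 204.267888*n - 71.181672)/(5.545233*n^9 + 15.601842*n^8 - 16.101513*n^7 - 38.411216*n^6 + 57.248415*n^5 + 11.972106*n^4 - 72.851319*n^3 + 62.1621*n^2 - 23.873616*n + 3.796416)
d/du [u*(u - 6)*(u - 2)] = 3*u^2 - 16*u + 12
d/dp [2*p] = 2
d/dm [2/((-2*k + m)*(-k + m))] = 2*(3*k - 2*m)/((k - m)^2*(2*k - m)^2)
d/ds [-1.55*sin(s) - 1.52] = -1.55*cos(s)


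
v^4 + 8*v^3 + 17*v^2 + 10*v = v*(v + 1)*(v + 2)*(v + 5)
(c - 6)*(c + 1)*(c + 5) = c^3 - 31*c - 30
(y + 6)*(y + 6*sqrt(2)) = y^2 + 6*y + 6*sqrt(2)*y + 36*sqrt(2)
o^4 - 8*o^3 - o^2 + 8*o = o*(o - 8)*(o - 1)*(o + 1)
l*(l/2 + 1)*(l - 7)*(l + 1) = l^4/2 - 2*l^3 - 19*l^2/2 - 7*l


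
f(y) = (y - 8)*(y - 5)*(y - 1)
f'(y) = (y - 8)*(y - 5) + (y - 8)*(y - 1) + (y - 5)*(y - 1) = 3*y^2 - 28*y + 53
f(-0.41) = -64.15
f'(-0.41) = 64.98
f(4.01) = 11.89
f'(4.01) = -11.04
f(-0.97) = -105.50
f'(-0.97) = 82.98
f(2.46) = 20.54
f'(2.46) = 2.27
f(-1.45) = -149.33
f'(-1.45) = 99.91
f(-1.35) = -139.53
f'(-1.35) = 96.27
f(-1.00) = -108.00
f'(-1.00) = 84.00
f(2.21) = 19.55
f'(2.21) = 5.77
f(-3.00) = -352.00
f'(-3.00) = 164.00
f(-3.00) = -352.00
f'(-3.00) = 164.00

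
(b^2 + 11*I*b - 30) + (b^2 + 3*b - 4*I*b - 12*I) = 2*b^2 + 3*b + 7*I*b - 30 - 12*I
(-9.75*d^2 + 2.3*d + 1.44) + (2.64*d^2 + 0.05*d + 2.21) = -7.11*d^2 + 2.35*d + 3.65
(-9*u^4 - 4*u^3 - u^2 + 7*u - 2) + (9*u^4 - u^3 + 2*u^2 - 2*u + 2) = -5*u^3 + u^2 + 5*u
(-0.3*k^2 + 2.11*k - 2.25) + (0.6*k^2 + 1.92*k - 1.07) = 0.3*k^2 + 4.03*k - 3.32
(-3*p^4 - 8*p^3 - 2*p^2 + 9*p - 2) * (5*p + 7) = -15*p^5 - 61*p^4 - 66*p^3 + 31*p^2 + 53*p - 14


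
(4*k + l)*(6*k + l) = 24*k^2 + 10*k*l + l^2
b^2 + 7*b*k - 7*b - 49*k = (b - 7)*(b + 7*k)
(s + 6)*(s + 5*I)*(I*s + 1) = I*s^3 - 4*s^2 + 6*I*s^2 - 24*s + 5*I*s + 30*I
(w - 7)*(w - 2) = w^2 - 9*w + 14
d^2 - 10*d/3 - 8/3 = (d - 4)*(d + 2/3)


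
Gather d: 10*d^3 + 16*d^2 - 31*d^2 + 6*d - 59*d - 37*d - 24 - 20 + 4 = 10*d^3 - 15*d^2 - 90*d - 40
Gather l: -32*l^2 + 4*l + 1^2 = -32*l^2 + 4*l + 1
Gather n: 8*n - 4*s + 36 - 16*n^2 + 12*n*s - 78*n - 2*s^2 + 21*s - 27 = -16*n^2 + n*(12*s - 70) - 2*s^2 + 17*s + 9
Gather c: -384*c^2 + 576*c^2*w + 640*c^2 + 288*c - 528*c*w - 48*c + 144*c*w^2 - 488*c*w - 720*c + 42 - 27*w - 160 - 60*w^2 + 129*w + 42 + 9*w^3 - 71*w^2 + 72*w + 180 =c^2*(576*w + 256) + c*(144*w^2 - 1016*w - 480) + 9*w^3 - 131*w^2 + 174*w + 104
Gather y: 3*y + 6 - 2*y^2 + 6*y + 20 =-2*y^2 + 9*y + 26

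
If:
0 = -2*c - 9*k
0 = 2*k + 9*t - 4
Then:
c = 81*t/4 - 9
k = 2 - 9*t/2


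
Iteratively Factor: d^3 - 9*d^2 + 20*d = (d - 5)*(d^2 - 4*d) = d*(d - 5)*(d - 4)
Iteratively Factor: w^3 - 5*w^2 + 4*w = (w - 4)*(w^2 - w) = (w - 4)*(w - 1)*(w)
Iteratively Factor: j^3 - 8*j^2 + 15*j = (j - 3)*(j^2 - 5*j) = j*(j - 3)*(j - 5)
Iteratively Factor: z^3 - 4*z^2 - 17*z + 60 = (z - 3)*(z^2 - z - 20) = (z - 3)*(z + 4)*(z - 5)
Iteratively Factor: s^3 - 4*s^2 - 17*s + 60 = (s - 5)*(s^2 + s - 12) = (s - 5)*(s + 4)*(s - 3)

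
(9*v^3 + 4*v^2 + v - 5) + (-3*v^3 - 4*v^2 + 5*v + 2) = 6*v^3 + 6*v - 3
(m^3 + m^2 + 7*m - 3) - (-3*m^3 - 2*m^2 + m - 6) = 4*m^3 + 3*m^2 + 6*m + 3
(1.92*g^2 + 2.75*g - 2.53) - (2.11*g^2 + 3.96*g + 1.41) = -0.19*g^2 - 1.21*g - 3.94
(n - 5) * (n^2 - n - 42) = n^3 - 6*n^2 - 37*n + 210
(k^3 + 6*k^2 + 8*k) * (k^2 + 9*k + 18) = k^5 + 15*k^4 + 80*k^3 + 180*k^2 + 144*k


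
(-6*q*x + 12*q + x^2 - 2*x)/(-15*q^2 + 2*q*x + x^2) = (-6*q*x + 12*q + x^2 - 2*x)/(-15*q^2 + 2*q*x + x^2)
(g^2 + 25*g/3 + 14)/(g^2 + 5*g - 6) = (g + 7/3)/(g - 1)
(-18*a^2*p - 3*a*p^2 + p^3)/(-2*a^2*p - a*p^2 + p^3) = (18*a^2 + 3*a*p - p^2)/(2*a^2 + a*p - p^2)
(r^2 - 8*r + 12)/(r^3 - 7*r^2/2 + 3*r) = 2*(r - 6)/(r*(2*r - 3))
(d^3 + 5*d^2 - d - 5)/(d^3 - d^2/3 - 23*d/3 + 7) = 3*(d^2 + 6*d + 5)/(3*d^2 + 2*d - 21)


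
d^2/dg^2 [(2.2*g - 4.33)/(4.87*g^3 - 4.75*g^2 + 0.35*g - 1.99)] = (313.06308*g^5 - 1537.679124*g^4 + 1694.3948*g^3 - 374.60634*g^2 - 333.361224*g + 83.8624)/(115.501303*g^9 - 337.965825*g^8 + 354.54087*g^7 - 297.340018*g^6 + 301.6824*g^5 - 156.79548*g^4 + 77.750186*g^3 - 57.16275*g^2 + 4.158105*g - 7.880599)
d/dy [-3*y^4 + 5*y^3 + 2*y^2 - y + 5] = -12*y^3 + 15*y^2 + 4*y - 1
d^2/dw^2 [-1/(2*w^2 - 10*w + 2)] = (w^2 - 5*w - (2*w - 5)^2 + 1)/(w^2 - 5*w + 1)^3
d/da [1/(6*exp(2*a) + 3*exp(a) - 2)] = (-12*exp(a) - 3)*exp(a)/(6*exp(2*a) + 3*exp(a) - 2)^2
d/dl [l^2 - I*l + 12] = 2*l - I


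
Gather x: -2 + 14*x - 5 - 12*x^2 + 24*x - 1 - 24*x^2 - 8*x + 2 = -36*x^2 + 30*x - 6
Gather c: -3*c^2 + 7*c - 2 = -3*c^2 + 7*c - 2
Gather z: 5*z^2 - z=5*z^2 - z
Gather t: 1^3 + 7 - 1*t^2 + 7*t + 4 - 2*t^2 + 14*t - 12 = -3*t^2 + 21*t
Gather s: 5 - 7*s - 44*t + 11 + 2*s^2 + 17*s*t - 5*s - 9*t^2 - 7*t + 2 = 2*s^2 + s*(17*t - 12) - 9*t^2 - 51*t + 18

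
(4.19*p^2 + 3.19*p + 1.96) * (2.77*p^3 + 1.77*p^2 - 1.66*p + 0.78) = 11.6063*p^5 + 16.2526*p^4 + 4.1201*p^3 + 1.442*p^2 - 0.7654*p + 1.5288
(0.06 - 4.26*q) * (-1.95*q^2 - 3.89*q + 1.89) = 8.307*q^3 + 16.4544*q^2 - 8.2848*q + 0.1134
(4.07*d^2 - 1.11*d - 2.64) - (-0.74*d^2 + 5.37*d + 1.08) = 4.81*d^2 - 6.48*d - 3.72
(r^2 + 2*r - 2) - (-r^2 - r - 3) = 2*r^2 + 3*r + 1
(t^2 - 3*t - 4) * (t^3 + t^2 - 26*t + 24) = t^5 - 2*t^4 - 33*t^3 + 98*t^2 + 32*t - 96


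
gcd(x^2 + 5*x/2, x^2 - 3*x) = x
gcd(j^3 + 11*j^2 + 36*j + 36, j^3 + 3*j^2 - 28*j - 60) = j^2 + 8*j + 12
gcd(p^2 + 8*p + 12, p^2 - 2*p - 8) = p + 2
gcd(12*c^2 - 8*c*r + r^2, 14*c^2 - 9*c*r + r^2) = -2*c + r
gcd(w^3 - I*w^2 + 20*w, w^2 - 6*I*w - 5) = w - 5*I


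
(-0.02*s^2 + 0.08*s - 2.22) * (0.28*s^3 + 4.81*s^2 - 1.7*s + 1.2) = -0.0056*s^5 - 0.0738*s^4 - 0.2028*s^3 - 10.8382*s^2 + 3.87*s - 2.664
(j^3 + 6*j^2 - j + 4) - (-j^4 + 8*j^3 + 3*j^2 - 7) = j^4 - 7*j^3 + 3*j^2 - j + 11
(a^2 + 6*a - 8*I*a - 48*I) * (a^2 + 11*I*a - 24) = a^4 + 6*a^3 + 3*I*a^3 + 64*a^2 + 18*I*a^2 + 384*a + 192*I*a + 1152*I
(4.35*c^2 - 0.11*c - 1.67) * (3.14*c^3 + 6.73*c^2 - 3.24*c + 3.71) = 13.659*c^5 + 28.9301*c^4 - 20.0781*c^3 + 5.2558*c^2 + 5.0027*c - 6.1957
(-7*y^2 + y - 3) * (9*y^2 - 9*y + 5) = -63*y^4 + 72*y^3 - 71*y^2 + 32*y - 15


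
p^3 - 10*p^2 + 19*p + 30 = (p - 6)*(p - 5)*(p + 1)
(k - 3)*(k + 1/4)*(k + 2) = k^3 - 3*k^2/4 - 25*k/4 - 3/2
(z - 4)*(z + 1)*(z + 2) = z^3 - z^2 - 10*z - 8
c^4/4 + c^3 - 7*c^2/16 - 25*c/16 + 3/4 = (c/4 + 1)*(c - 1)*(c - 1/2)*(c + 3/2)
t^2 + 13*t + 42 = (t + 6)*(t + 7)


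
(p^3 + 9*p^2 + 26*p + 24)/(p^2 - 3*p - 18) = (p^2 + 6*p + 8)/(p - 6)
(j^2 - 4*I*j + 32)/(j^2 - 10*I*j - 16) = (j + 4*I)/(j - 2*I)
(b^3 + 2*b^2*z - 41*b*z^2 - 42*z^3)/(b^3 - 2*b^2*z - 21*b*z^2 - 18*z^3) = (b + 7*z)/(b + 3*z)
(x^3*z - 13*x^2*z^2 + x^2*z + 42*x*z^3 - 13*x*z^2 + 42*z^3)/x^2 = x*z - 13*z^2 + z + 42*z^3/x - 13*z^2/x + 42*z^3/x^2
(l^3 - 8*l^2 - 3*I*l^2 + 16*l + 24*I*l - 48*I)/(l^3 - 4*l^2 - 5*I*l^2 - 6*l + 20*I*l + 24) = (l - 4)/(l - 2*I)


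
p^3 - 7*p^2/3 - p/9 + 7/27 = (p - 7/3)*(p - 1/3)*(p + 1/3)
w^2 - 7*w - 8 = (w - 8)*(w + 1)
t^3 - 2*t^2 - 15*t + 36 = (t - 3)^2*(t + 4)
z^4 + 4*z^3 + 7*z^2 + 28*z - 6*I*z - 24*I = (z + 4)*(z - 2*I)*(z - I)*(z + 3*I)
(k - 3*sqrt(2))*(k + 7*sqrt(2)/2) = k^2 + sqrt(2)*k/2 - 21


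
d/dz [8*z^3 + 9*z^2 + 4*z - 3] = 24*z^2 + 18*z + 4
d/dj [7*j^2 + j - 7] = 14*j + 1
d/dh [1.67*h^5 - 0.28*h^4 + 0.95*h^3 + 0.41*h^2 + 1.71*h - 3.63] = 8.35*h^4 - 1.12*h^3 + 2.85*h^2 + 0.82*h + 1.71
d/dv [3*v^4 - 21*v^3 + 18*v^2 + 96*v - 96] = 12*v^3 - 63*v^2 + 36*v + 96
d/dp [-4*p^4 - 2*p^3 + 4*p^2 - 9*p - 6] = -16*p^3 - 6*p^2 + 8*p - 9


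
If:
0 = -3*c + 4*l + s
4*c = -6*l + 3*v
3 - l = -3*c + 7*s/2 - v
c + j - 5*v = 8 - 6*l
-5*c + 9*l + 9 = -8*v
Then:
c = -72/287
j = 220/41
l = -87/287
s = 132/287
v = -270/287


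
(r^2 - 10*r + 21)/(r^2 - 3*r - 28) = (r - 3)/(r + 4)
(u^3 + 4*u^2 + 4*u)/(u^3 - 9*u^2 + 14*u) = (u^2 + 4*u + 4)/(u^2 - 9*u + 14)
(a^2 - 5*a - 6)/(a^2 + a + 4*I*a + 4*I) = (a - 6)/(a + 4*I)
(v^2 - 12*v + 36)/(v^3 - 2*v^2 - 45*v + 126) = (v - 6)/(v^2 + 4*v - 21)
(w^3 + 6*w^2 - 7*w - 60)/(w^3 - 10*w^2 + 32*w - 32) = (w^3 + 6*w^2 - 7*w - 60)/(w^3 - 10*w^2 + 32*w - 32)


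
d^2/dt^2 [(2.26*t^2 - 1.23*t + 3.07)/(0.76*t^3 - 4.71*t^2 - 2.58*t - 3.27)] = (2.610752*t^6 - 4.26268799999997*t^5 + 74.2846800000001*t^4 - 211.520814*t^3 + 126.984582*t^2 + 383.278086*t + 15.389802)/(0.438976*t^9 - 8.161488*t^8 + 46.109124*t^7 - 54.741159*t^6 - 86.29659*t^5 - 273.210057*t^4 - 231.212016*t^3 - 216.389961*t^2 - 82.763046*t - 34.965783)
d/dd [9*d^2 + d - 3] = 18*d + 1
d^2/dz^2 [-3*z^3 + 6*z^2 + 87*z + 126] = 12 - 18*z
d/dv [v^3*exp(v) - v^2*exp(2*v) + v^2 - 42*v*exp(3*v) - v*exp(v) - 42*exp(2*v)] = v^3*exp(v) - 2*v^2*exp(2*v) + 3*v^2*exp(v) - 126*v*exp(3*v) - 2*v*exp(2*v) - v*exp(v) + 2*v - 42*exp(3*v) - 84*exp(2*v) - exp(v)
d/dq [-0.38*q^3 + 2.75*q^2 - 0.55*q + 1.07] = -1.14*q^2 + 5.5*q - 0.55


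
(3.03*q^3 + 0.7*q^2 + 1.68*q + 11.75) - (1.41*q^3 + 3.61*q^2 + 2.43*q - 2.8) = 1.62*q^3 - 2.91*q^2 - 0.75*q + 14.55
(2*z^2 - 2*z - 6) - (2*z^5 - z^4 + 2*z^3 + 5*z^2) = -2*z^5 + z^4 - 2*z^3 - 3*z^2 - 2*z - 6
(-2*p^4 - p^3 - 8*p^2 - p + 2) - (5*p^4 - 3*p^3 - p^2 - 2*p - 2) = -7*p^4 + 2*p^3 - 7*p^2 + p + 4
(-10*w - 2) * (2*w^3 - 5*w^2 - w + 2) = -20*w^4 + 46*w^3 + 20*w^2 - 18*w - 4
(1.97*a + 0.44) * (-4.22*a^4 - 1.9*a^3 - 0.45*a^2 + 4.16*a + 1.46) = -8.3134*a^5 - 5.5998*a^4 - 1.7225*a^3 + 7.9972*a^2 + 4.7066*a + 0.6424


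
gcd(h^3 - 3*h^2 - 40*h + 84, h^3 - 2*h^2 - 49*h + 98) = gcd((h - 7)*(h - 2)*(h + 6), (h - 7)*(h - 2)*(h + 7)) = h^2 - 9*h + 14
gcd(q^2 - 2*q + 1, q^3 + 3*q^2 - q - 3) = q - 1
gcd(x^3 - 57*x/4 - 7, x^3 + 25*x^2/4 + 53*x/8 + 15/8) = x + 1/2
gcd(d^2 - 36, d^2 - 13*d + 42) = d - 6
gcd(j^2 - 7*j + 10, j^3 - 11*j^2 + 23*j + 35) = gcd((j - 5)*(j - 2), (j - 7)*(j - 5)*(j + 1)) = j - 5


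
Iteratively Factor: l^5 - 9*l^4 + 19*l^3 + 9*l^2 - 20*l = (l - 4)*(l^4 - 5*l^3 - l^2 + 5*l) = (l - 4)*(l - 1)*(l^3 - 4*l^2 - 5*l) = (l - 4)*(l - 1)*(l + 1)*(l^2 - 5*l) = l*(l - 4)*(l - 1)*(l + 1)*(l - 5)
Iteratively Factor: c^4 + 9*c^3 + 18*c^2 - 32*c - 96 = (c + 4)*(c^3 + 5*c^2 - 2*c - 24) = (c + 4)^2*(c^2 + c - 6) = (c + 3)*(c + 4)^2*(c - 2)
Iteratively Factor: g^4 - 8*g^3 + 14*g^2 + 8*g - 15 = (g - 3)*(g^3 - 5*g^2 - g + 5) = (g - 5)*(g - 3)*(g^2 - 1) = (g - 5)*(g - 3)*(g + 1)*(g - 1)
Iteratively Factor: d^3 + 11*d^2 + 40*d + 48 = (d + 4)*(d^2 + 7*d + 12) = (d + 4)^2*(d + 3)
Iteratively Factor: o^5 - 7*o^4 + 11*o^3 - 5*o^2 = (o)*(o^4 - 7*o^3 + 11*o^2 - 5*o) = o^2*(o^3 - 7*o^2 + 11*o - 5) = o^2*(o - 5)*(o^2 - 2*o + 1) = o^2*(o - 5)*(o - 1)*(o - 1)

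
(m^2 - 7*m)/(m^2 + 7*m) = (m - 7)/(m + 7)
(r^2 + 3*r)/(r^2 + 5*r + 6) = r/(r + 2)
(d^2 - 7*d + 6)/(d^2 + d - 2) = (d - 6)/(d + 2)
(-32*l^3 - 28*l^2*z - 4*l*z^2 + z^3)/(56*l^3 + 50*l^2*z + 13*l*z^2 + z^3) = (-16*l^2 - 6*l*z + z^2)/(28*l^2 + 11*l*z + z^2)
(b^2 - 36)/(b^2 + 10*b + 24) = (b - 6)/(b + 4)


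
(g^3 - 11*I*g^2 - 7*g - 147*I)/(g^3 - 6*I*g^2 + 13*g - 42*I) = (g - 7*I)/(g - 2*I)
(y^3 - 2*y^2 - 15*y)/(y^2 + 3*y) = y - 5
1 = 1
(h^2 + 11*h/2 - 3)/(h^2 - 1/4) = 2*(h + 6)/(2*h + 1)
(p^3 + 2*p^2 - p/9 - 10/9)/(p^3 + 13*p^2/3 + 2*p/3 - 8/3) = (p + 5/3)/(p + 4)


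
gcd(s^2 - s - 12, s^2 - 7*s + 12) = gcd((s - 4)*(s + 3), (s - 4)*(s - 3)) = s - 4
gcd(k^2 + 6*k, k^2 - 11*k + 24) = 1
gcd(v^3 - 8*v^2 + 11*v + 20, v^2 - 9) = 1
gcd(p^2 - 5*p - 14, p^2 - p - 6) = p + 2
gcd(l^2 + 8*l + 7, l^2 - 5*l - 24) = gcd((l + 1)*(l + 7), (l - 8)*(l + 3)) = 1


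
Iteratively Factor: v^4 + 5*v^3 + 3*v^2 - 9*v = (v)*(v^3 + 5*v^2 + 3*v - 9) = v*(v + 3)*(v^2 + 2*v - 3) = v*(v + 3)^2*(v - 1)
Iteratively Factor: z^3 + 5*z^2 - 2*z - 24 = (z - 2)*(z^2 + 7*z + 12) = (z - 2)*(z + 4)*(z + 3)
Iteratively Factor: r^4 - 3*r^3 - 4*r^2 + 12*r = (r - 2)*(r^3 - r^2 - 6*r) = r*(r - 2)*(r^2 - r - 6) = r*(r - 3)*(r - 2)*(r + 2)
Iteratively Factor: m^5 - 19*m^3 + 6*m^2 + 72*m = (m + 4)*(m^4 - 4*m^3 - 3*m^2 + 18*m) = (m - 3)*(m + 4)*(m^3 - m^2 - 6*m) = (m - 3)*(m + 2)*(m + 4)*(m^2 - 3*m) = (m - 3)^2*(m + 2)*(m + 4)*(m)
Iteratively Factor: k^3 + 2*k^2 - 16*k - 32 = (k + 4)*(k^2 - 2*k - 8) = (k + 2)*(k + 4)*(k - 4)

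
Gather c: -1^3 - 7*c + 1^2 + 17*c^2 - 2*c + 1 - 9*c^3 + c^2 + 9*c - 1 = -9*c^3 + 18*c^2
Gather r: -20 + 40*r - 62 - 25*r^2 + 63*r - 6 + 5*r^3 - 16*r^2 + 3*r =5*r^3 - 41*r^2 + 106*r - 88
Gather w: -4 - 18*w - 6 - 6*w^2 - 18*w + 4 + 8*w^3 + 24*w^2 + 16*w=8*w^3 + 18*w^2 - 20*w - 6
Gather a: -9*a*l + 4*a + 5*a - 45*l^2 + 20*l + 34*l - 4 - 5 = a*(9 - 9*l) - 45*l^2 + 54*l - 9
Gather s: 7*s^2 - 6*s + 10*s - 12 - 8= 7*s^2 + 4*s - 20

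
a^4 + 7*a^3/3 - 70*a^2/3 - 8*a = a*(a - 4)*(a + 1/3)*(a + 6)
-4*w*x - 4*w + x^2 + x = (-4*w + x)*(x + 1)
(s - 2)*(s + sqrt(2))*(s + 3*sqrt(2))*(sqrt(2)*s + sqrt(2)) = sqrt(2)*s^4 - sqrt(2)*s^3 + 8*s^3 - 8*s^2 + 4*sqrt(2)*s^2 - 16*s - 6*sqrt(2)*s - 12*sqrt(2)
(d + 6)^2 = d^2 + 12*d + 36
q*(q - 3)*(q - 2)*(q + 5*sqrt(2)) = q^4 - 5*q^3 + 5*sqrt(2)*q^3 - 25*sqrt(2)*q^2 + 6*q^2 + 30*sqrt(2)*q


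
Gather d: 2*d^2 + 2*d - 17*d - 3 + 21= 2*d^2 - 15*d + 18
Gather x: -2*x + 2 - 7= -2*x - 5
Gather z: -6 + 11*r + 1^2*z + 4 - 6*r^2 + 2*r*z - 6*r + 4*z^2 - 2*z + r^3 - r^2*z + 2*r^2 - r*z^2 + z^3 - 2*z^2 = r^3 - 4*r^2 + 5*r + z^3 + z^2*(2 - r) + z*(-r^2 + 2*r - 1) - 2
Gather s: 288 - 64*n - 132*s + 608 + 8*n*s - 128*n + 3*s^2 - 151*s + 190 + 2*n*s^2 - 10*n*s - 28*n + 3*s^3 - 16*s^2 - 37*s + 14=-220*n + 3*s^3 + s^2*(2*n - 13) + s*(-2*n - 320) + 1100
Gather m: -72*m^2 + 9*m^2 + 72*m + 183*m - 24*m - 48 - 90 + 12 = -63*m^2 + 231*m - 126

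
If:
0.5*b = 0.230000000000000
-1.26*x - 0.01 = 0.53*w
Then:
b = 0.46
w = -2.37735849056604*x - 0.0188679245283019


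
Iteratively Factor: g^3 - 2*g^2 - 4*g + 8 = (g - 2)*(g^2 - 4) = (g - 2)*(g + 2)*(g - 2)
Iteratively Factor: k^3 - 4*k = (k - 2)*(k^2 + 2*k) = k*(k - 2)*(k + 2)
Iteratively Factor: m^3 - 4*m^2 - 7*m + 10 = (m - 5)*(m^2 + m - 2) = (m - 5)*(m - 1)*(m + 2)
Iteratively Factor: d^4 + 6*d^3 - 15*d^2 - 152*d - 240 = (d + 4)*(d^3 + 2*d^2 - 23*d - 60) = (d + 4)^2*(d^2 - 2*d - 15) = (d + 3)*(d + 4)^2*(d - 5)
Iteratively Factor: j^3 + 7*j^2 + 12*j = (j + 3)*(j^2 + 4*j) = j*(j + 3)*(j + 4)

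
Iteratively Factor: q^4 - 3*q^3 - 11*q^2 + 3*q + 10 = (q - 5)*(q^3 + 2*q^2 - q - 2) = (q - 5)*(q + 1)*(q^2 + q - 2) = (q - 5)*(q - 1)*(q + 1)*(q + 2)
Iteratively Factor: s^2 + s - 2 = (s - 1)*(s + 2)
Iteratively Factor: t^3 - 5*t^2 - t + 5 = (t - 5)*(t^2 - 1) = (t - 5)*(t - 1)*(t + 1)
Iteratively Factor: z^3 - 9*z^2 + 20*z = (z - 5)*(z^2 - 4*z) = (z - 5)*(z - 4)*(z)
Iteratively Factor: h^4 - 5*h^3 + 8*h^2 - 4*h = (h)*(h^3 - 5*h^2 + 8*h - 4) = h*(h - 1)*(h^2 - 4*h + 4) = h*(h - 2)*(h - 1)*(h - 2)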